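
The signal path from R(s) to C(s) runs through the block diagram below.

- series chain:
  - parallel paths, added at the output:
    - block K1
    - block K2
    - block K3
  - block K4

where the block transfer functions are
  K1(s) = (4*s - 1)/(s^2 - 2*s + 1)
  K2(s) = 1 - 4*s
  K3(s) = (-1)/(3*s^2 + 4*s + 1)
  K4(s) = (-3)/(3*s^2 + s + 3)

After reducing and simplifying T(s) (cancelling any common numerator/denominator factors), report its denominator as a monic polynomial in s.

Step 1 - combine K1, K2, K3 in parallel -> (-12*s^5 + 11*s^4 + 26*s^3 - 1)/(3*s^4 - 2*s^3 - 4*s^2 + 2*s + 1)
Step 2 - combine (K1+K2+K3), K4 in series -> (36*s^5 - 33*s^4 - 78*s^3 + 3)/(9*s^6 - 3*s^5 - 5*s^4 - 4*s^3 - 7*s^2 + 7*s + 3)
No further cancellation is possible in the step-2 result, so that is T(s). Its denominator becomes monic after dividing by the leading coefficient 9.

Answer: s^6 - s^5/3 - 5*s^4/9 - 4*s^3/9 - 7*s^2/9 + 7*s/9 + 1/3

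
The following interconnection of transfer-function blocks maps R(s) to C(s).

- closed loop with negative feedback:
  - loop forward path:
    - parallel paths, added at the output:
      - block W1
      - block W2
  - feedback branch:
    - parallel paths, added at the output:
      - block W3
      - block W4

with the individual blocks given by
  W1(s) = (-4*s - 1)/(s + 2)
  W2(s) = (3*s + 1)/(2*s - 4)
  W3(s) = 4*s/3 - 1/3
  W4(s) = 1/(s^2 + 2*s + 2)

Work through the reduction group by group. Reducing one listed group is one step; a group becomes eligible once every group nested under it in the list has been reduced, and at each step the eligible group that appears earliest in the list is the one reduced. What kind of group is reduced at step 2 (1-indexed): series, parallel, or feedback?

Step 1: parallel reduction of W1, W2
Step 2: reduce the parallel group W3, W4
Step 3: close the feedback loop around (W1+W2), (W3+W4)
At step 2 the group reduced is parallel.

Therefore the answer is parallel.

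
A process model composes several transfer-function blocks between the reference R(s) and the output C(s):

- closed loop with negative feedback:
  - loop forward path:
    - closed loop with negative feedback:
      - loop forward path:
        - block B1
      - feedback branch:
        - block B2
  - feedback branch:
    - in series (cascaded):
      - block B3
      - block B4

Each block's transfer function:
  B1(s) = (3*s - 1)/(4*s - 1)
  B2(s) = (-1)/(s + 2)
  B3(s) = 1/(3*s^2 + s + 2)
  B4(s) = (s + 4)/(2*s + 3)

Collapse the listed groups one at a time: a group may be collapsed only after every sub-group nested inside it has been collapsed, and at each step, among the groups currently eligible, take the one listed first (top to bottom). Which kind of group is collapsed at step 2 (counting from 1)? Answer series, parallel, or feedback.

Step 1: reduce the feedback loop with forward B1 and return B2
Step 2: reduce the series chain B3, B4
Step 3: feedback reduction of [B1/(1+B1*B2)], (B3*B4)
At step 2 the group reduced is series.

Final answer: series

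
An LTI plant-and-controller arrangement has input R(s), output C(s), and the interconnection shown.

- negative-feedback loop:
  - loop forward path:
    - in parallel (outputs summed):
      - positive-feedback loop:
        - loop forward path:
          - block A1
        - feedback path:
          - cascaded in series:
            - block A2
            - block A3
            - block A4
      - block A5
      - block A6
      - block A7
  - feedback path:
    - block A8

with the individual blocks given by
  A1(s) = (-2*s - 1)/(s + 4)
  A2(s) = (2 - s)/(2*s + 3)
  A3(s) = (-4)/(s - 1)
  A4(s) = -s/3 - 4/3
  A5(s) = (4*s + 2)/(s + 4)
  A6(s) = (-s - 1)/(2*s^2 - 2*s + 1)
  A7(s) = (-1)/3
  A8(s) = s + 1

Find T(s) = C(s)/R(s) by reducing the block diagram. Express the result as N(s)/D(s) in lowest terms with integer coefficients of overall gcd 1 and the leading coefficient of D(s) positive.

Step 1. cascade A2, A3, A4 = (-4*s^2 - 8*s + 32)/(6*s^2 + 3*s - 9)
Step 2. close the feedback loop around A1, (A2*A3*A4) = (12*s^3 + 12*s^2 - 15*s - 9)/(2*s^3 - 7*s^2 - 59*s + 4)
Step 3. sum the parallel branches [A1/(1-A1*(A2*A3*A4))], A5, A6, A7 = (116*s^5 - 372*s^4 + 195*s^3 + 151*s^2 + 151*s - 37)/(12*s^5 - 54*s^4 - 306*s^3 + 357*s^2 - 201*s + 12)
Step 4. apply the feedback formula to ([A1/(1-A1*(A2*A3*A4))]+A5+A6+A7), A8, giving the overall T(s)

Therefore the answer is (116*s^5 - 372*s^4 + 195*s^3 + 151*s^2 + 151*s - 37)/(116*s^6 - 244*s^5 - 231*s^4 + 40*s^3 + 659*s^2 - 87*s - 25).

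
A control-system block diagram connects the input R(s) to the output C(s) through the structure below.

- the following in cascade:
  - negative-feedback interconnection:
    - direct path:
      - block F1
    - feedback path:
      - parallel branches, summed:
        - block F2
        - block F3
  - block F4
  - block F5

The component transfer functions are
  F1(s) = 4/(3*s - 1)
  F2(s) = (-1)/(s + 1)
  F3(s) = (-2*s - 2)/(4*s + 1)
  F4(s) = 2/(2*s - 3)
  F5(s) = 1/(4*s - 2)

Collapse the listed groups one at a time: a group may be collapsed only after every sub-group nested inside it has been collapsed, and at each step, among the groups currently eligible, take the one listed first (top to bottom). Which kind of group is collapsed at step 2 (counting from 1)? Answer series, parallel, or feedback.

(1) parallel reduction of F2, F3
(2) feedback reduction of F1, (F2+F3)
(3) multiply [F1/(1+F1*(F2+F3))], F4, F5 (series)
Step 2 collapses a feedback group.

Therefore the answer is feedback.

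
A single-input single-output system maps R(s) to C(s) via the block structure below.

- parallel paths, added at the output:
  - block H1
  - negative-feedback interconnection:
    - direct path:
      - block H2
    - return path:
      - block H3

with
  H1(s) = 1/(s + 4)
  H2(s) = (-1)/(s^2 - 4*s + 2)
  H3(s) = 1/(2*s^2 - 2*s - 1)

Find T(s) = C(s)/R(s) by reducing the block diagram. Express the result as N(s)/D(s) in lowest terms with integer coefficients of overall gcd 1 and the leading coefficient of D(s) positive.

Reducing step by step:

Step 1: feedback reduction of H2, H3: (-2*s^2 + 2*s + 1)/(2*s^4 - 10*s^3 + 11*s^2 - 3)
Step 2: reduce the parallel group H1, [H2/(1+H2*H3)]; the result is T(s) itself (integer coefficients, no common factor, positive leading denominator coefficient)

Answer: (2*s^4 - 12*s^3 + 5*s^2 + 9*s + 1)/(2*s^5 - 2*s^4 - 29*s^3 + 44*s^2 - 3*s - 12)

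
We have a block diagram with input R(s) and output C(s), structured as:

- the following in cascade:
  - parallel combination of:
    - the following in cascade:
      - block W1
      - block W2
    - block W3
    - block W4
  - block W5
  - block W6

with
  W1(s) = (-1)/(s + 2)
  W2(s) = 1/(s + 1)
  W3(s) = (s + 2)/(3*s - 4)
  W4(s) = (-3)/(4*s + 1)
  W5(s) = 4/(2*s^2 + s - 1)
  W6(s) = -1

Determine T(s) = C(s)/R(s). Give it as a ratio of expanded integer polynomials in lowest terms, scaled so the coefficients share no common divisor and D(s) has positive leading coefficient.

1. reduce the series chain W1, W2; result (-1)/(s^2 + 3*s + 2)
2. parallel reduction of (W1*W2), W3, W4; result (4*s^4 + 12*s^3 + 10*s^2 + 55*s + 32)/(12*s^4 + 23*s^3 - 19*s^2 - 38*s - 8)
3. multiply ((W1*W2)+W3+W4), W5, W6 (series), giving the overall T(s)

Final answer: (-16*s^4 - 48*s^3 - 40*s^2 - 220*s - 128)/(24*s^6 + 58*s^5 - 27*s^4 - 118*s^3 - 35*s^2 + 30*s + 8)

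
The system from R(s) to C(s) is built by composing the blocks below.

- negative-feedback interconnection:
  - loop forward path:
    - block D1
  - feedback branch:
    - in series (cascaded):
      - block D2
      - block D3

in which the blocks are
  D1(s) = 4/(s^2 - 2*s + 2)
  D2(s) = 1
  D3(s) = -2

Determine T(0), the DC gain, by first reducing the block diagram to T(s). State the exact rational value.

Step 1. reduce the series chain D2, D3, giving -2
Step 2. reduce the feedback loop with forward D1 and return (D2*D3), giving 4/(s^2 - 2*s - 6)
Step 2 gives the overall T(s). Then T(0) = 4/(-6) = -2/3.

Final answer: -2/3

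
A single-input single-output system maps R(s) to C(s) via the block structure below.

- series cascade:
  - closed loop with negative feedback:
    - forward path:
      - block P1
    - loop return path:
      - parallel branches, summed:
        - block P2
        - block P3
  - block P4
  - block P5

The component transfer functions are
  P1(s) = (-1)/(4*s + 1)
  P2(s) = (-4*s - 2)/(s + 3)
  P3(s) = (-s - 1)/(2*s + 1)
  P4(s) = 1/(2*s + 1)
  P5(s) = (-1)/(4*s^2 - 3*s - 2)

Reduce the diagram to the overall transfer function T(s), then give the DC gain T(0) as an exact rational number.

Step 1: sum the parallel branches P2, P3, giving (-9*s^2 - 12*s - 5)/(2*s^2 + 7*s + 3)
Step 2: apply the feedback formula to P1, (P2+P3), giving (-2*s^2 - 7*s - 3)/(8*s^3 + 39*s^2 + 31*s + 8)
Step 3: multiply [P1/(1+P1*(P2+P3))], P4, P5 (series), giving (s + 3)/(32*s^5 + 132*s^4 - 9*s^3 - 139*s^2 - 86*s - 16)
DC gain: substitute s = 0 into T(s) from step 3: T(0) = 3/(-16) = -3/16.

Therefore the answer is -3/16.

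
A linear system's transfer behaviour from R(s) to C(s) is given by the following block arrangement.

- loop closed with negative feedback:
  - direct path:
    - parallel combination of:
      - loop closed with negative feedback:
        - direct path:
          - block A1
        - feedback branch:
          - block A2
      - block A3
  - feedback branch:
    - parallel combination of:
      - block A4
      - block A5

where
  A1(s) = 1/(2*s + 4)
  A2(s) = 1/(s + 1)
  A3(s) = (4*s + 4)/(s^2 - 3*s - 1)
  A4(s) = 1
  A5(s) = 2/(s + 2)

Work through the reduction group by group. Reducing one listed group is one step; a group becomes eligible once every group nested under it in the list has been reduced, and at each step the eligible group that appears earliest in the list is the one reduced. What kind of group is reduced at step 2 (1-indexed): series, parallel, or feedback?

Step 1 - feedback reduction of A1, A2
Step 2 - sum the parallel branches [A1/(1+A1*A2)], A3
Step 3 - add A4, A5 (parallel)
Step 4 - apply the feedback formula to ([A1/(1+A1*A2)]+A3), (A4+A5)
So the answer for step 2 is parallel.

Hence the answer: parallel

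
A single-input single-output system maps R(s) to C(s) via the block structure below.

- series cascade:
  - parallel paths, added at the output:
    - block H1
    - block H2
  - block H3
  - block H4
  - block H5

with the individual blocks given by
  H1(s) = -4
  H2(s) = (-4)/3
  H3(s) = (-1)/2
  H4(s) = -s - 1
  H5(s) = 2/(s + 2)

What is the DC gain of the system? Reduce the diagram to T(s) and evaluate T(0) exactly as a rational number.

Answer: -8/3

Working:
[1] combine H1, H2 in parallel = (-16)/3
[2] cascade (H1+H2), H3, H4, H5 = (-16*s - 16)/(3*s + 6)
DC gain: substitute s = 0 into T(s) from step 2: T(0) = -16/6 = -8/3.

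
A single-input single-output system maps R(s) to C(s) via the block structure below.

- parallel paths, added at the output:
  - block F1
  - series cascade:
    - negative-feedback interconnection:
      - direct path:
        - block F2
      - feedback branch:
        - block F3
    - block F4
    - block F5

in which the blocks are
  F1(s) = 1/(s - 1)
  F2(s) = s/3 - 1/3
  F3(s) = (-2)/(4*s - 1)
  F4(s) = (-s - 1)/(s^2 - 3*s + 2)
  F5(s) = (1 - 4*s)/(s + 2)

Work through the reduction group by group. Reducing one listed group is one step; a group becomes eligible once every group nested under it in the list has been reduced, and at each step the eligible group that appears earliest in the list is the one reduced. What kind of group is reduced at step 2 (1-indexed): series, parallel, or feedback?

(1) apply the feedback formula to F2, F3
(2) cascade [F2/(1+F2*F3)], F4, F5
(3) add F1, ([F2/(1+F2*F3)]*F4*F5) (parallel)
The group at step 2 is a series group.

Therefore the answer is series.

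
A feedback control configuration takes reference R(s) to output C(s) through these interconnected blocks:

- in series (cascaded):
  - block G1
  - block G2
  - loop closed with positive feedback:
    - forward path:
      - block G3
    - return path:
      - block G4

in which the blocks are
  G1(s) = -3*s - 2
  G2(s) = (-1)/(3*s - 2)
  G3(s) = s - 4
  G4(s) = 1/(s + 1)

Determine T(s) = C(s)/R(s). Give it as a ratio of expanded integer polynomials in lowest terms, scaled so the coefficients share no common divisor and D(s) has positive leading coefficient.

Answer: (3*s^3 - 7*s^2 - 18*s - 8)/(15*s - 10)

Working:
Step 1. apply the feedback formula to G3, G4: s^2/5 - 3*s/5 - 4/5
Step 2. cascade G1, G2, [G3/(1-G3*G4)]: this yields T(s), and no further normalization is needed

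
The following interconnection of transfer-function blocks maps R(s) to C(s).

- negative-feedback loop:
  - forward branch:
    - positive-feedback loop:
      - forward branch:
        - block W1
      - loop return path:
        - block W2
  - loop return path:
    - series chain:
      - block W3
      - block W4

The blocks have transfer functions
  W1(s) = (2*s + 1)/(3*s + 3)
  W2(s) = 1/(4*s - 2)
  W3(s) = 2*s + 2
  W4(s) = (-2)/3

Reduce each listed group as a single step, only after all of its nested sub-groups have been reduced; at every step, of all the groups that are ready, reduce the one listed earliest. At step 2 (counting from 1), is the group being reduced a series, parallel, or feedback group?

The answer is series.

Reasoning:
Step 1. feedback reduction of W1, W2
Step 2. combine W3, W4 in series
Step 3. close the feedback loop around [W1/(1-W1*W2)], (W3*W4)
At step 2 the group reduced is series.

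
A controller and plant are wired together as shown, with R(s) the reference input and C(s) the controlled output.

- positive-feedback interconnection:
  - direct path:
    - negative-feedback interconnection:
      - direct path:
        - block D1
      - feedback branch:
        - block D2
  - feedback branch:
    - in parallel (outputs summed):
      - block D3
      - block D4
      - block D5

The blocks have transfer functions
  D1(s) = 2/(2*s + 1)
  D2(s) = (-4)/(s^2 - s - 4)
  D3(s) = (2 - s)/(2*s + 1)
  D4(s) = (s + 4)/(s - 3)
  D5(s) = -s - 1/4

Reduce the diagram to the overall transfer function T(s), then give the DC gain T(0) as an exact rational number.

First reduce the diagram to T(s).

Step 1: reduce the feedback loop with forward D1 and return D2 -> (2*s^2 - 2*s - 8)/(2*s^3 - s^2 - 9*s - 12)
Step 2: combine D3, D4, D5 in parallel -> (-8*s^3 + 22*s^2 + 73*s - 5)/(8*s^2 - 20*s - 12)
Step 3: feedback reduction of [D1/(1+D1*D2)], (D3+D4+D5) -> (8*s^4 - 28*s^3 - 24*s^2 + 92*s + 48)/(16*s^5 - 54*s^4 - 121*s^3 + 214*s^2 + 461*s + 52)
That last expression is T(s); at s = 0 only the constant terms survive, so T(0) = 48/52 = 12/13.

Answer: 12/13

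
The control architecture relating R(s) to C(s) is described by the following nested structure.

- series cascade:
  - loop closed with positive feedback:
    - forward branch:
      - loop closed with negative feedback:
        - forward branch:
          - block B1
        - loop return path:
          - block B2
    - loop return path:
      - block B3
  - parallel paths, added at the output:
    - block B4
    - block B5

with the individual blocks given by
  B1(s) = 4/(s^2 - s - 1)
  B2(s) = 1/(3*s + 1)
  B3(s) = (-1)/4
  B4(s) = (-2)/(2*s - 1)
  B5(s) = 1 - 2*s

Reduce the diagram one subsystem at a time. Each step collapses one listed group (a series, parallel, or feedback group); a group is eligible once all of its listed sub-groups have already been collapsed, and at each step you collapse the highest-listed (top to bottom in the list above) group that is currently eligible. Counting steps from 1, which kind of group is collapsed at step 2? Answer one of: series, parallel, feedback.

[1] collapse the loop (B1 forward, B2 return)
[2] feedback reduction of [B1/(1+B1*B2)], B3
[3] add B4, B5 (parallel)
[4] multiply [[B1/(1+B1*B2)]/(1-[B1/(1+B1*B2)]*B3)], (B4+B5) (series)
So the answer for step 2 is feedback.

Hence the answer: feedback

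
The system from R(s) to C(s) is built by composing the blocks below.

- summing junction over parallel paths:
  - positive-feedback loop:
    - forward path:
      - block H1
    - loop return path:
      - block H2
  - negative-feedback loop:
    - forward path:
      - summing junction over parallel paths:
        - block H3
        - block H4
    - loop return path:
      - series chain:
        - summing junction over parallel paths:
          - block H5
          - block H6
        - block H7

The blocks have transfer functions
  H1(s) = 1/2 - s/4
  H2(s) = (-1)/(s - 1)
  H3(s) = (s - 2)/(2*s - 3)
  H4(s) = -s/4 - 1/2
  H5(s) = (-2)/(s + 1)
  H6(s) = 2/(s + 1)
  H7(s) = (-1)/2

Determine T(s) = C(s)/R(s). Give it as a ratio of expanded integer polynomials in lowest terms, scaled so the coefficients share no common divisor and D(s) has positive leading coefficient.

The answer is (-14*s^3 + 49*s^2 - 64*s + 28)/(24*s^2 - 52*s + 24).

Reasoning:
[1] apply the feedback formula to H1, H2 gives (-s^2 + 3*s - 2)/(3*s - 2)
[2] reduce the parallel group H3, H4 gives (-2*s^2 + 3*s - 2)/(8*s - 12)
[3] combine H5, H6 in parallel gives 0
[4] series reduction of (H5+H6), H7 gives 0
[5] close the feedback loop around (H3+H4), ((H5+H6)*H7) gives (-2*s^2 + 3*s - 2)/(8*s - 12)
[6] add [H1/(1-H1*H2)], [(H3+H4)/(1+(H3+H4)*((H5+H6)*H7))] (parallel), which is the overall transfer function T(s) = C(s)/R(s) in lowest terms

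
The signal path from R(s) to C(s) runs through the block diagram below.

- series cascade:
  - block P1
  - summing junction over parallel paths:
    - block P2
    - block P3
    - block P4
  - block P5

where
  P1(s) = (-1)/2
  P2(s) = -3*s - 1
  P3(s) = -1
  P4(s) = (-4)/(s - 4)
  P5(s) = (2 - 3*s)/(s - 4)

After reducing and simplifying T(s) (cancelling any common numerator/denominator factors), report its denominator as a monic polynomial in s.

Step 1: reduce the parallel group P2, P3, P4 gives (-3*s^2 + 10*s + 4)/(s - 4)
Step 2: multiply P1, (P2+P3+P4), P5 (series) gives (-9*s^3 + 36*s^2 - 8*s - 8)/(2*s^2 - 16*s + 32)
That last expression is T(s), already simplified. Scaling its denominator by 1/2 (the reciprocal of the leading coefficient) yields the monic denominator.

Answer: s^2 - 8*s + 16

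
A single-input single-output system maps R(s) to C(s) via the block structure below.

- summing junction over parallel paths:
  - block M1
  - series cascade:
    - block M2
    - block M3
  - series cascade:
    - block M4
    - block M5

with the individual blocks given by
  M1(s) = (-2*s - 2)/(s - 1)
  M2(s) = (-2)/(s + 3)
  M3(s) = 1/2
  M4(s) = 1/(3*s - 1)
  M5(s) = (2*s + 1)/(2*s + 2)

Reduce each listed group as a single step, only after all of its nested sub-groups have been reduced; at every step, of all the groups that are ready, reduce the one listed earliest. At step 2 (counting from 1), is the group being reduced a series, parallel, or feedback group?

Reducing step by step:

Step 1 - reduce the series chain M2, M3
Step 2 - reduce the series chain M4, M5
Step 3 - reduce the parallel group M1, (M2*M3), (M4*M5)
So the answer for step 2 is series.

Answer: series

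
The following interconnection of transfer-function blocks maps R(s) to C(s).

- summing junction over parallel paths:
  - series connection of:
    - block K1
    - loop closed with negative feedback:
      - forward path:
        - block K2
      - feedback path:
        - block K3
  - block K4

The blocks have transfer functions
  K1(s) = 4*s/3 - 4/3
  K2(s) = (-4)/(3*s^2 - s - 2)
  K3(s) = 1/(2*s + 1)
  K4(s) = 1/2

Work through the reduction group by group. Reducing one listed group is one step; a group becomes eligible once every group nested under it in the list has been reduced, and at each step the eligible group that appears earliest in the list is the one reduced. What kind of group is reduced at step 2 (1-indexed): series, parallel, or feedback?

Answer: series

Working:
1. apply the feedback formula to K2, K3
2. cascade K1, [K2/(1+K2*K3)]
3. reduce the parallel group (K1*[K2/(1+K2*K3)]), K4
So the answer for step 2 is series.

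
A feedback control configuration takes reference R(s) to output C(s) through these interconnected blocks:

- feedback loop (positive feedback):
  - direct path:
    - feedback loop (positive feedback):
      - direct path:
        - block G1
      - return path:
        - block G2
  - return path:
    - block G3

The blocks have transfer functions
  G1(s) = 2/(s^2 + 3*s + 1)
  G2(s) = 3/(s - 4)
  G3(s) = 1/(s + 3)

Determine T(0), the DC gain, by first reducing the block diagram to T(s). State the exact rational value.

(1) close the feedback loop around G1, G2; result (2*s - 8)/(s^3 - s^2 - 11*s - 10)
(2) apply the feedback formula to [G1/(1-G1*G2)], G3; result (2*s^2 - 2*s - 24)/(s^4 + 2*s^3 - 14*s^2 - 45*s - 22)
DC gain: substitute s = 0 into T(s) from step 2: T(0) = -24/(-22) = 12/11.

Hence the answer: 12/11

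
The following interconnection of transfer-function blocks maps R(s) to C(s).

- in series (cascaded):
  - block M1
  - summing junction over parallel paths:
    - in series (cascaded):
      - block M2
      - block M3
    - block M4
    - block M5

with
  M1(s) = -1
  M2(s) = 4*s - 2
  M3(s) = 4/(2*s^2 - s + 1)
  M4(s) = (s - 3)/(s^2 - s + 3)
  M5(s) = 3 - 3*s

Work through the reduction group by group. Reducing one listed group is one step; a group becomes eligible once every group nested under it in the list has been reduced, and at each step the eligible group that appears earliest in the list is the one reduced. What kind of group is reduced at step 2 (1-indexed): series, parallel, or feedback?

[1] combine M2, M3 in series
[2] add (M2*M3), M4, M5 (parallel)
[3] reduce the series chain M1, ((M2*M3)+M4+M5)
Step 2: parallel.

Answer: parallel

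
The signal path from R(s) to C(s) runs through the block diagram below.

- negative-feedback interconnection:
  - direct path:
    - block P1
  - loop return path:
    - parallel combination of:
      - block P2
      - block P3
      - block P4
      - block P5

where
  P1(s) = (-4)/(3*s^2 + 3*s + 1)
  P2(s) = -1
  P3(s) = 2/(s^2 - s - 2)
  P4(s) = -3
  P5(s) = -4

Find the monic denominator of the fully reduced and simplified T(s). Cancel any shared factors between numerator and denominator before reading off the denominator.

First reduce the diagram to T(s).

Step 1. parallel reduction of P2, P3, P4, P5: (-8*s^2 + 8*s + 18)/(s^2 - s - 2)
Step 2. close the feedback loop around P1, (P2+P3+P4+P5): (-4*s^2 + 4*s + 8)/(3*s^4 + 24*s^2 - 39*s - 74)
That last expression is T(s), already simplified. Scaling its denominator by 1/3 (the reciprocal of the leading coefficient) yields the monic denominator.

Answer: s^4 + 8*s^2 - 13*s - 74/3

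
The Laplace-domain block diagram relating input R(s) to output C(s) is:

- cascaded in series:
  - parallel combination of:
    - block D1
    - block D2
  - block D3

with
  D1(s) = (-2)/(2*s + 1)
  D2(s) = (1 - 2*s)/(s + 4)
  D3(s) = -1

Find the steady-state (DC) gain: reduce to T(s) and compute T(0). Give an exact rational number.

Reducing step by step:

1. add D1, D2 (parallel) -> (-4*s^2 - 2*s - 7)/(2*s^2 + 9*s + 4)
2. multiply (D1+D2), D3 (series) -> (4*s^2 + 2*s + 7)/(2*s^2 + 9*s + 4)
Step 2 gives the overall T(s). Then T(0) = 7/4.

Answer: 7/4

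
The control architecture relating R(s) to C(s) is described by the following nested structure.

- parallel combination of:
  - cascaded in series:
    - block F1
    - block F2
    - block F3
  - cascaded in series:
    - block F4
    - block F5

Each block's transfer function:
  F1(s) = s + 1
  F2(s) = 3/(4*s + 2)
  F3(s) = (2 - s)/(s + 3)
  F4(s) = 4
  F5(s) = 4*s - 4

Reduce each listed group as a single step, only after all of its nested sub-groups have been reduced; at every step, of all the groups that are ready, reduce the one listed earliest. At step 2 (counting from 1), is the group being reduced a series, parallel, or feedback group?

Step 1. reduce the series chain F1, F2, F3
Step 2. cascade F4, F5
Step 3. reduce the parallel group (F1*F2*F3), (F4*F5)
At step 2 the group reduced is series.

Final answer: series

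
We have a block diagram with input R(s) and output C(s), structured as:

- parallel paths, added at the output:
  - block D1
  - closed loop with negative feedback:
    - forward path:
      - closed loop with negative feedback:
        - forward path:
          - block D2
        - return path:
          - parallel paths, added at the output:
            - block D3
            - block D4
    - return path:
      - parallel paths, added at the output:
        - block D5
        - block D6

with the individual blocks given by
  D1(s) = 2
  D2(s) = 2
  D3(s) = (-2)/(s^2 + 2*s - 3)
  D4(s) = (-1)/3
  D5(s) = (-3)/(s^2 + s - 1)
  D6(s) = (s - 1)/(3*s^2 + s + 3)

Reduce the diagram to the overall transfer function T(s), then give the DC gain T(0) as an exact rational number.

1. parallel reduction of D3, D4: (-s^2 - 2*s - 3)/(3*s^2 + 6*s - 9)
2. reduce the feedback loop with forward D2 and return (D3+D4): (6*s^2 + 12*s - 18)/(s^2 + 2*s - 15)
3. combine D5, D6 in parallel: (s^3 - 9*s^2 - 5*s - 8)/(3*s^4 + 4*s^3 + s^2 + 2*s - 3)
4. close the feedback loop around [D2/(1+D2*(D3+D4))], (D5+D6): (18*s^6 + 60*s^5 - 48*s^3 - 12*s^2 - 72*s + 54)/(3*s^6 + 16*s^5 - 78*s^4 - 212*s^3 + 40*s^2 - 42*s + 189)
5. combine D1, [[D2/(1+D2*(D3+D4))]/(1+[D2/(1+D2*(D3+D4))]*(D5+D6))] in parallel: (24*s^6 + 92*s^5 - 156*s^4 - 472*s^3 + 68*s^2 - 156*s + 432)/(3*s^6 + 16*s^5 - 78*s^4 - 212*s^3 + 40*s^2 - 42*s + 189)
Evaluating the step-5 result (the overall T(s)) at s = 0 gives T(0) = 432/189 = 16/7.

Hence the answer: 16/7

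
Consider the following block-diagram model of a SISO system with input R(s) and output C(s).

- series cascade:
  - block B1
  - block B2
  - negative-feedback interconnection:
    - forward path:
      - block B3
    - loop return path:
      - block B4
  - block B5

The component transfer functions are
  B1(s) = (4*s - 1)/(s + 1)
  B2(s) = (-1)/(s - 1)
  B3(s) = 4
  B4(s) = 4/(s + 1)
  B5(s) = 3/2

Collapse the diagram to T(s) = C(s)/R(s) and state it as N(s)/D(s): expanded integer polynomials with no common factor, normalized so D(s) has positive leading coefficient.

The answer is (6 - 24*s)/(s^2 + 16*s - 17).

Reasoning:
Step 1: close the feedback loop around B3, B4 gives (4*s + 4)/(s + 17)
Step 2: series reduction of B1, B2, [B3/(1+B3*B4)], B5: this yields T(s), and no further normalization is needed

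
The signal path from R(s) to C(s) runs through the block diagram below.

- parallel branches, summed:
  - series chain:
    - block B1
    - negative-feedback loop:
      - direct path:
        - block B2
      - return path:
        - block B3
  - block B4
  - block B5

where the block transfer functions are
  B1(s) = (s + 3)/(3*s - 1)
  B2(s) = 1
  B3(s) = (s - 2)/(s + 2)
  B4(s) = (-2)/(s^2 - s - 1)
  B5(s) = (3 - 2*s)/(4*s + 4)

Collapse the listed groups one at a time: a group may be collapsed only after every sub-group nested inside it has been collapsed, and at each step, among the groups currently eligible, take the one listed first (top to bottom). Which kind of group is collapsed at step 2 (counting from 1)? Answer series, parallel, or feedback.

The answer is series.

Reasoning:
[1] collapse the loop (B2 forward, B3 return)
[2] series reduction of B1, [B2/(1+B2*B3)]
[3] sum the parallel branches (B1*[B2/(1+B2*B3)]), B4, B5
The group at step 2 is a series group.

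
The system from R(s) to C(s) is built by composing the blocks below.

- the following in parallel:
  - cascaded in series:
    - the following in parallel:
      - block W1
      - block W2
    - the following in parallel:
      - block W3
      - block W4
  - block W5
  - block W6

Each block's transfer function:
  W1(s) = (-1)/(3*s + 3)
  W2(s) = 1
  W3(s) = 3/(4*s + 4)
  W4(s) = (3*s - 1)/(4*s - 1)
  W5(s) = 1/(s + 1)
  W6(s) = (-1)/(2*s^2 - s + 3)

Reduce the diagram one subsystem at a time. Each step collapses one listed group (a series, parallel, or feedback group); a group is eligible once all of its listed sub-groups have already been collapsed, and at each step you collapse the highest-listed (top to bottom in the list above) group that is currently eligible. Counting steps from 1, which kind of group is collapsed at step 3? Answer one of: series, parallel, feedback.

Reducing step by step:

Step 1. reduce the parallel group W1, W2
Step 2. add W3, W4 (parallel)
Step 3. multiply (W1+W2), (W3+W4) (series)
Step 4. parallel reduction of ((W1+W2)*(W3+W4)), W5, W6
At step 3 the group reduced is series.

Answer: series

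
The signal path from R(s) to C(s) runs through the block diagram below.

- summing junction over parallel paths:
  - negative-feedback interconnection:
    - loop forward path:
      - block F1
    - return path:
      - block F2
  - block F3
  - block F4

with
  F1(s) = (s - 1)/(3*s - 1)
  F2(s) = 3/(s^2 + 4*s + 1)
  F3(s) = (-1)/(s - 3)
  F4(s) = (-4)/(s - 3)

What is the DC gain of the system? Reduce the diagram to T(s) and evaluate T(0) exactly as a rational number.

The answer is 23/12.

Reasoning:
Step 1. reduce the feedback loop with forward F1 and return F2 = (s^3 + 3*s^2 - 3*s - 1)/(3*s^3 + 11*s^2 + 2*s - 4)
Step 2. reduce the parallel group [F1/(1+F1*F2)], F3, F4 = (s^4 - 15*s^3 - 67*s^2 - 2*s + 23)/(3*s^4 + 2*s^3 - 31*s^2 - 10*s + 12)
DC gain: substitute s = 0 into T(s) from step 2: T(0) = 23/12.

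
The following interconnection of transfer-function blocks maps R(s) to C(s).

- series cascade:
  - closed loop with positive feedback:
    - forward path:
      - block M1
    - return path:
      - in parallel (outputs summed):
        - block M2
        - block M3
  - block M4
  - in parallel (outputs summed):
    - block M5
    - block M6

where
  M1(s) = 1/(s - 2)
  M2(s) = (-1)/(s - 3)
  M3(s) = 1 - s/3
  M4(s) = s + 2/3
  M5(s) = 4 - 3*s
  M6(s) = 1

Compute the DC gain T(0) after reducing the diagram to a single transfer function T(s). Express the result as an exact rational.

Reducing step by step:

Step 1: add M2, M3 (parallel), giving (-s^2 + 6*s - 12)/(3*s - 9)
Step 2: apply the feedback formula to M1, (M2+M3), giving (3*s - 9)/(4*s^2 - 21*s + 30)
Step 3: reduce the parallel group M5, M6, giving 5 - 3*s
Step 4: multiply [M1/(1-M1*(M2+M3))], M4, (M5+M6) (series), giving (-9*s^3 + 36*s^2 - 17*s - 30)/(4*s^2 - 21*s + 30)
DC gain: substitute s = 0 into T(s) from step 4: T(0) = -30/30 = -1.

Answer: -1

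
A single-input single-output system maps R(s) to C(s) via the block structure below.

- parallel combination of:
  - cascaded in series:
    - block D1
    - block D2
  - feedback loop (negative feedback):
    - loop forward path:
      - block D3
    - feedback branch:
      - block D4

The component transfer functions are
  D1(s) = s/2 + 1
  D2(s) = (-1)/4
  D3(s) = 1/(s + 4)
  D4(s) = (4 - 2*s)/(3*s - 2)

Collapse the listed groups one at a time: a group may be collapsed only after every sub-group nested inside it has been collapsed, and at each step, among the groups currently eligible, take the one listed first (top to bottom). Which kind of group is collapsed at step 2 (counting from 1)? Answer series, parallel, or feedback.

Step 1: reduce the series chain D1, D2
Step 2: close the feedback loop around D3, D4
Step 3: sum the parallel branches (D1*D2), [D3/(1+D3*D4)]
Step 2 collapses a feedback group.

Answer: feedback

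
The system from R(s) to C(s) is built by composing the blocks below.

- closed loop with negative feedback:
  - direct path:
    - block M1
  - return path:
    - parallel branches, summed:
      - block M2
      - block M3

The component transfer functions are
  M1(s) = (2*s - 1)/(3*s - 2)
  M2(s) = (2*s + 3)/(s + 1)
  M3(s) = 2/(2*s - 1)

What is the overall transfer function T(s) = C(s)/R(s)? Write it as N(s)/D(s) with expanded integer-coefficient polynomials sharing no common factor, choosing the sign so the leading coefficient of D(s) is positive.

Step 1 - add M2, M3 (parallel) gives (4*s^2 + 6*s - 1)/(2*s^2 + s - 1)
Step 2 - collapse the loop (M1 forward, (M2+M3) return); the result is T(s) itself (integer coefficients, no common factor, positive leading denominator coefficient)

Final answer: (2*s^2 + s - 1)/(7*s^2 + 7*s - 3)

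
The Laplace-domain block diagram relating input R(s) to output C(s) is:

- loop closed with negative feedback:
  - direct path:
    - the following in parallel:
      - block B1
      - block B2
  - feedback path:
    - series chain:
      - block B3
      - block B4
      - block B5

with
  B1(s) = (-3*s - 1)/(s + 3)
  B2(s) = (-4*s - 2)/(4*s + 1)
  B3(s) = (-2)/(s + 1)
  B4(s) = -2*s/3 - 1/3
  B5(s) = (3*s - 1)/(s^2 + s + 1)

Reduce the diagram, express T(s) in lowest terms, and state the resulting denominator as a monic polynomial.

First reduce the diagram to T(s).

Step 1 - sum the parallel branches B1, B2; result (-16*s^2 - 21*s - 7)/(4*s^2 + 13*s + 3)
Step 2 - multiply B3, B4, B5 (series); result (12*s^2 + 2*s - 2)/(3*s^3 + 6*s^2 + 6*s + 3)
Step 3 - collapse the loop ((B1+B2) forward, (B3*B4*B5) return); result (-48*s^5 - 159*s^4 - 243*s^3 - 216*s^2 - 105*s - 21)/(12*s^5 - 129*s^4 - 173*s^3 + 14*s^2 + 85*s + 23)
No further cancellation is possible in the step-3 result, so that is T(s). Its denominator becomes monic after dividing by the leading coefficient 12.

Answer: s^5 - 43*s^4/4 - 173*s^3/12 + 7*s^2/6 + 85*s/12 + 23/12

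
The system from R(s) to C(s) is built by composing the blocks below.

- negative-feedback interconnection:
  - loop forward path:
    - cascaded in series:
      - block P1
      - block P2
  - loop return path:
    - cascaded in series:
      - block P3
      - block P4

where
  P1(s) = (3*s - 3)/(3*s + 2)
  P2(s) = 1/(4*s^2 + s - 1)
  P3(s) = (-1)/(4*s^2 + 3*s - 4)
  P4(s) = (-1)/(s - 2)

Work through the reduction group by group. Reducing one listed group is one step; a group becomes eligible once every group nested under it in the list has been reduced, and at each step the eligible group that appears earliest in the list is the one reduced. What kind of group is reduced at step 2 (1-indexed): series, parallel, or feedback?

Step 1: reduce the series chain P1, P2
Step 2: combine P3, P4 in series
Step 3: apply the feedback formula to (P1*P2), (P3*P4)
The group at step 2 is a series group.

Therefore the answer is series.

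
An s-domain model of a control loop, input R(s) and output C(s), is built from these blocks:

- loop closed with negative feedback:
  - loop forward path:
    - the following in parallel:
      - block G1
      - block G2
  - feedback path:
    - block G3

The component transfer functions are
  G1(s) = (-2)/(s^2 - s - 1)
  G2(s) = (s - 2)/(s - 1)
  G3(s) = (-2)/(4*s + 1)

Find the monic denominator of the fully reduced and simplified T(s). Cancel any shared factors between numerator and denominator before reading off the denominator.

[1] add G1, G2 (parallel), giving (s^3 - 3*s^2 - s + 4)/(s^3 - 2*s^2 + 1)
[2] feedback reduction of (G1+G2), G3, giving (4*s^4 - 11*s^3 - 7*s^2 + 15*s + 4)/(4*s^4 - 9*s^3 + 4*s^2 + 6*s - 7)
T(s) is the step-2 result (common factors already cancelled). Leading coefficient of the denominator: 4. Divide through by 4 for the monic polynomial.

Answer: s^4 - 9*s^3/4 + s^2 + 3*s/2 - 7/4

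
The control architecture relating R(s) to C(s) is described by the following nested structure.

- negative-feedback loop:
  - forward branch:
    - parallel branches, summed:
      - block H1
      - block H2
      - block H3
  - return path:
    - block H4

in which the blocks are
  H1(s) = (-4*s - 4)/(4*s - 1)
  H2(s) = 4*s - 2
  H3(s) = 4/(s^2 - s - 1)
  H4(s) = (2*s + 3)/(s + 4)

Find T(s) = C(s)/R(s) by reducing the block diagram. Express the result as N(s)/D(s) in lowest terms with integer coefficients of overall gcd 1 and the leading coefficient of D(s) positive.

Step 1 - reduce the parallel group H1, H2, H3, giving (16*s^4 - 32*s^3 - 2*s^2 + 34*s - 2)/(4*s^3 - 5*s^2 - 3*s + 1)
Step 2 - close the feedback loop around (H1+H2+H3), H4, which is the overall transfer function T(s) = C(s)/R(s) in lowest terms

Final answer: (16*s^5 + 32*s^4 - 130*s^3 + 26*s^2 + 134*s - 8)/(32*s^5 - 12*s^4 - 89*s^3 + 39*s^2 + 87*s - 2)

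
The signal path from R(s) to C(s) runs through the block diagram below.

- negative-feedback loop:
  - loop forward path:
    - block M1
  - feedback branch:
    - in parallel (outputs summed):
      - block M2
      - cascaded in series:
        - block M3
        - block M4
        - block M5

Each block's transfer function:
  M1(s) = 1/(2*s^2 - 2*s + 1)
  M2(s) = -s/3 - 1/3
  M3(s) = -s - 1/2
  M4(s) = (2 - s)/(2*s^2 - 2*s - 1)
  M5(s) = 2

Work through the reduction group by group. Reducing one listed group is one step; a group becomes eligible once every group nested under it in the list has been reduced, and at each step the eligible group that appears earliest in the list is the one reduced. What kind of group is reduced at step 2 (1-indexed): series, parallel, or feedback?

[1] cascade M3, M4, M5
[2] sum the parallel branches M2, (M3*M4*M5)
[3] reduce the feedback loop with forward M1 and return (M2+(M3*M4*M5))
Step 2: parallel.

Hence the answer: parallel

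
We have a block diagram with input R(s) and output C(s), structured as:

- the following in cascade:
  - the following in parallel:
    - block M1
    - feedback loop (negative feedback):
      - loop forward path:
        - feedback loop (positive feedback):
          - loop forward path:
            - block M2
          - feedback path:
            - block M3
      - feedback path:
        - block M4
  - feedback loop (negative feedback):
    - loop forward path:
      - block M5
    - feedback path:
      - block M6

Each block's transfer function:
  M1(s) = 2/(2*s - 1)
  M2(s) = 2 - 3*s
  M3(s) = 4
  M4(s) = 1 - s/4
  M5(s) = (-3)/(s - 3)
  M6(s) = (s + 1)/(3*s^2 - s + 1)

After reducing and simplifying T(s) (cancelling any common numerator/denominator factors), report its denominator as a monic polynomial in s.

Step 1. apply the feedback formula to M2, M3 -> (2 - 3*s)/(12*s - 7)
Step 2. apply the feedback formula to [M2/(1-M2*M3)], M4 -> (8 - 12*s)/(3*s^2 + 34*s - 20)
Step 3. parallel reduction of M1, [[M2/(1-M2*M3)]/(1+[M2/(1-M2*M3)]*M4)] -> (-18*s^2 + 96*s - 48)/(6*s^3 + 65*s^2 - 74*s + 20)
Step 4. close the feedback loop around M5, M6 -> (-9*s^2 + 3*s - 3)/(3*s^3 - 10*s^2 + s - 6)
Step 5. series reduction of (M1+[[M2/(1-M2*M3)]/(1+[M2/(1-M2*M3)]*M4)]), [M5/(1+M5*M6)] -> (162*s^4 - 918*s^3 + 774*s^2 - 432*s + 144)/(18*s^6 + 135*s^5 - 866*s^4 + 829*s^3 - 664*s^2 + 464*s - 120)
T(s) is the step-5 result (common factors already cancelled). Leading coefficient of the denominator: 18. Divide through by 18 for the monic polynomial.

Final answer: s^6 + 15*s^5/2 - 433*s^4/9 + 829*s^3/18 - 332*s^2/9 + 232*s/9 - 20/3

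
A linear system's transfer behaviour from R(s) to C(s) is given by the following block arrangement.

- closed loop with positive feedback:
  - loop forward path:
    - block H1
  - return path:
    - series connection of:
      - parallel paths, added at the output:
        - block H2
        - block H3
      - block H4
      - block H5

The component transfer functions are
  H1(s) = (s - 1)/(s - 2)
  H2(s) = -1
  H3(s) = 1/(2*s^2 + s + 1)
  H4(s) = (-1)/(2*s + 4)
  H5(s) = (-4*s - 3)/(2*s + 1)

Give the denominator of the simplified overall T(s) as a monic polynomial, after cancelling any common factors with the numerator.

Step 1: sum the parallel branches H2, H3: (-2*s^2 - s)/(2*s^2 + s + 1)
Step 2: series reduction of (H2+H3), H4, H5: (-4*s^2 - 3*s)/(4*s^3 + 10*s^2 + 6*s + 4)
Step 3: close the feedback loop around H1, ((H2+H3)*H4*H5): (4*s^4 + 6*s^3 - 4*s^2 - 2*s - 4)/(4*s^4 + 6*s^3 - 15*s^2 - 11*s - 8)
Step 3 gives the fully reduced T(s), with no common factor left to cancel. The denominator's leading coefficient is 4, so divide each of its coefficients by 4 to get the monic form.

Answer: s^4 + 3*s^3/2 - 15*s^2/4 - 11*s/4 - 2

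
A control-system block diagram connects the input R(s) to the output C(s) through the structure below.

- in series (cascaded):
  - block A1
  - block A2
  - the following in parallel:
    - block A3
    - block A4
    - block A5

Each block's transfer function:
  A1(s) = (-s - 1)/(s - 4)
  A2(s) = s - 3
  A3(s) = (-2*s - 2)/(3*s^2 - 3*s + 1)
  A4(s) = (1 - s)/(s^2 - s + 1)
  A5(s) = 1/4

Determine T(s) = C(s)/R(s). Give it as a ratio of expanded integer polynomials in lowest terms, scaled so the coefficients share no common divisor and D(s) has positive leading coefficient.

Step 1 - reduce the parallel group A3, A4, A5: (3*s^4 - 26*s^3 + 31*s^2 - 20*s - 3)/(12*s^4 - 24*s^3 + 28*s^2 - 16*s + 4)
Step 2 - reduce the series chain A1, A2, (A3+A4+A5), which is the overall transfer function T(s) = C(s)/R(s) in lowest terms

Answer: (-3*s^6 + 32*s^5 - 74*s^4 + 4*s^3 + 56*s^2 - 66*s - 9)/(12*s^5 - 72*s^4 + 124*s^3 - 128*s^2 + 68*s - 16)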